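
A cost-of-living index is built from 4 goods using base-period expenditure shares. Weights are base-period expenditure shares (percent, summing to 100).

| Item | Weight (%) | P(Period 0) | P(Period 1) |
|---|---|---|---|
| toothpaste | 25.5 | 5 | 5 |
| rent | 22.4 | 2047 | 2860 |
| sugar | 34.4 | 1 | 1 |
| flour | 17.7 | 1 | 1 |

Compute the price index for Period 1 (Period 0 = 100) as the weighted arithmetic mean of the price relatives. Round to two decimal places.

108.90

toothpaste: 25.5 × (5/5) = 25.5 × 1.000000 = 25.5000
rent: 22.4 × (2860/2047) = 22.4 × 1.397167 = 31.2965
sugar: 34.4 × (1/1) = 34.4 × 1.000000 = 34.4000
flour: 17.7 × (1/1) = 17.7 × 1.000000 = 17.7000
Index = Σ wᵢ·(p₁ᵢ/p₀ᵢ) = 25.5000 + 31.2965 + 34.4000 + 17.7000 = 108.8965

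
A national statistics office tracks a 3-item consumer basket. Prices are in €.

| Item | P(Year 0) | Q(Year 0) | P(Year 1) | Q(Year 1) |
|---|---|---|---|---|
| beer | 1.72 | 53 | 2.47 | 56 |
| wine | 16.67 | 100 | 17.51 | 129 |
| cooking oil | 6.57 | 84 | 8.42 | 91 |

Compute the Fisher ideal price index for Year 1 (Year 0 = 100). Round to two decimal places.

Laspeyres component (base-period weights):
ΣP(Year 1)Q(Year 0) = 2.47×53 + 17.51×100 + 8.42×84 = 130.91 + 1751 + 707.28 = 2589.19
ΣP(Year 0)Q(Year 0) = 1.72×53 + 16.67×100 + 6.57×84 = 91.16 + 1667 + 551.88 = 2310.04
L = 2589.19 / 2310.04 × 100 = 112.0842
Paasche component (current-period weights):
ΣP(Year 1)Q(Year 1) = 2.47×56 + 17.51×129 + 8.42×91 = 138.32 + 2258.79 + 766.22 = 3163.33
ΣP(Year 0)Q(Year 1) = 1.72×56 + 16.67×129 + 6.57×91 = 96.32 + 2150.43 + 597.87 = 2844.62
P = 3163.33 / 2844.62 × 100 = 111.2040
Fisher = √(L × P) = √(112.0842 × 111.2040) = 111.6432

111.64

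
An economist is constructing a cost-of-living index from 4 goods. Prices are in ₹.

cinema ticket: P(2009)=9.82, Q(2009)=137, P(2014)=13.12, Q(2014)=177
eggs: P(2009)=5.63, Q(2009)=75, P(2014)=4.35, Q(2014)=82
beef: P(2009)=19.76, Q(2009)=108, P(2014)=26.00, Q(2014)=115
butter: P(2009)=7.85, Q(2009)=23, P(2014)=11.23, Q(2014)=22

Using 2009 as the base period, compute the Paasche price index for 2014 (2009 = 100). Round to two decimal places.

127.37

Paasche price index uses current-period quantities as weights.
ΣP(2014)·Q(2014) = 13.12×177 + 4.35×82 + 26.00×115 + 11.23×22 = 2322.24 + 356.7 + 2990 + 247.06 = 5916
ΣP(2009)·Q(2014) = 9.82×177 + 5.63×82 + 19.76×115 + 7.85×22 = 1738.14 + 461.66 + 2272.4 + 172.7 = 4644.9
Index = 5916 / 4644.9 × 100 = 127.3655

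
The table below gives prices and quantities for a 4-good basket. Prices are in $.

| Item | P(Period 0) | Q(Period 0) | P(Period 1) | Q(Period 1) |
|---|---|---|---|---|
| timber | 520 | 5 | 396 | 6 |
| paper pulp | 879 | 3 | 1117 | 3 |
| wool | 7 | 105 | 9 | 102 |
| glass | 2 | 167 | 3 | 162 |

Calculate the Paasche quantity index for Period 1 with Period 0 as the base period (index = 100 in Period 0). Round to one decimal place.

Paasche quantity index uses current-period prices as weights.
ΣP(Period 1)·Q(Period 1) = 396×6 + 1117×3 + 9×102 + 3×162 = 2376 + 3351 + 918 + 486 = 7131
ΣP(Period 1)·Q(Period 0) = 396×5 + 1117×3 + 9×105 + 3×167 = 1980 + 3351 + 945 + 501 = 6777
Index = 7131 / 6777 × 100 = 105.2236

105.2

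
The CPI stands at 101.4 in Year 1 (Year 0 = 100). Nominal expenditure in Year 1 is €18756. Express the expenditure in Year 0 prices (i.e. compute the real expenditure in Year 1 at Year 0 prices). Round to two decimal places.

Real = Nominal ÷ (Index/100) = 18756 ÷ (101.4/100)
     = 18756 ÷ 1.014 = 18497.0414

18497.04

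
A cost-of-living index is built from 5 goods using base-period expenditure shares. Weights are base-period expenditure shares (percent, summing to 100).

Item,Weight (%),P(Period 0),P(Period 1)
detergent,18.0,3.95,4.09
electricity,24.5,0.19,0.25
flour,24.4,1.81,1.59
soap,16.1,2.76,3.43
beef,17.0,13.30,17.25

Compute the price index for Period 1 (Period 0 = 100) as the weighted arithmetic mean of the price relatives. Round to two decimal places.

114.37

detergent: 18.0 × (4.09/3.95) = 18.0 × 1.035443 = 18.6380
electricity: 24.5 × (0.25/0.19) = 24.5 × 1.315789 = 32.2368
flour: 24.4 × (1.59/1.81) = 24.4 × 0.878453 = 21.4343
soap: 16.1 × (3.43/2.76) = 16.1 × 1.242754 = 20.0083
beef: 17.0 × (17.25/13.30) = 17.0 × 1.296992 = 22.0489
Index = Σ wᵢ·(p₁ᵢ/p₀ᵢ) = 18.6380 + 32.2368 + 21.4343 + 20.0083 + 22.0489 = 114.3663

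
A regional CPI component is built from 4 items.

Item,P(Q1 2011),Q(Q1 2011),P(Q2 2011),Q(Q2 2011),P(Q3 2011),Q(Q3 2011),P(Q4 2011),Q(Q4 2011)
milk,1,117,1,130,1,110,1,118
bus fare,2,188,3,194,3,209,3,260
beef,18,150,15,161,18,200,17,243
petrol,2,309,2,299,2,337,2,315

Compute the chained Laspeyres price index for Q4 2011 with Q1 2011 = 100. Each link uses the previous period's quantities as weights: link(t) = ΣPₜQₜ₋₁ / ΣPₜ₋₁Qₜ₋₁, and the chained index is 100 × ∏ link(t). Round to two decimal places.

Link Q1 2011→Q2 2011:
ΣP(Q2 2011)Q(Q1 2011) = 1×117 + 3×188 + 15×150 + 2×309 = 117 + 564 + 2250 + 618 = 3549
ΣP(Q1 2011)Q(Q1 2011) = 1×117 + 2×188 + 18×150 + 2×309 = 117 + 376 + 2700 + 618 = 3811
link = 3549/3811 = 0.931252
Link Q2 2011→Q3 2011:
ΣP(Q3 2011)Q(Q2 2011) = 1×130 + 3×194 + 18×161 + 2×299 = 130 + 582 + 2898 + 598 = 4208
ΣP(Q2 2011)Q(Q2 2011) = 1×130 + 3×194 + 15×161 + 2×299 = 130 + 582 + 2415 + 598 = 3725
link = 4208/3725 = 1.129664
Link Q3 2011→Q4 2011:
ΣP(Q4 2011)Q(Q3 2011) = 1×110 + 3×209 + 17×200 + 2×337 = 110 + 627 + 3400 + 674 = 4811
ΣP(Q3 2011)Q(Q3 2011) = 1×110 + 3×209 + 18×200 + 2×337 = 110 + 627 + 3600 + 674 = 5011
link = 4811/5011 = 0.960088
Chained index = 100 × 0.931252 × 1.129664 × 0.960088 = 101.0014

101.00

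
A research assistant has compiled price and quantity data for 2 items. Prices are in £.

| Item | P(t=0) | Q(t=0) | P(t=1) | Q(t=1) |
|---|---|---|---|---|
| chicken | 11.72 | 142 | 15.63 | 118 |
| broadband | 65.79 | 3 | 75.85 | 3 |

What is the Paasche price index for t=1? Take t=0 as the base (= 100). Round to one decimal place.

Paasche price index uses current-period quantities as weights.
ΣP(t=1)·Q(t=1) = 15.63×118 + 75.85×3 = 1844.34 + 227.55 = 2071.89
ΣP(t=0)·Q(t=1) = 11.72×118 + 65.79×3 = 1382.96 + 197.37 = 1580.33
Index = 2071.89 / 1580.33 × 100 = 131.1049

131.1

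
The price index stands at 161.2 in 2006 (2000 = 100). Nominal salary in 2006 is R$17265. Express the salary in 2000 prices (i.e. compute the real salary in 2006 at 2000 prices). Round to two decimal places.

Real = Nominal ÷ (Index/100) = 17265 ÷ (161.2/100)
     = 17265 ÷ 1.612 = 10710.2978

10710.30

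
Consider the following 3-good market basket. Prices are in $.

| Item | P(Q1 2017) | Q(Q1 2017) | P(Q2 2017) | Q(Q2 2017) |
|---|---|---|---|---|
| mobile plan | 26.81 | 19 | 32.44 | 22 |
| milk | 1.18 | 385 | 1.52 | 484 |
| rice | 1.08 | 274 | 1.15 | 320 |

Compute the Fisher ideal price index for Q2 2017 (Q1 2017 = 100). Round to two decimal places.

Laspeyres component (base-period weights):
ΣP(Q2 2017)Q(Q1 2017) = 32.44×19 + 1.52×385 + 1.15×274 = 616.36 + 585.2 + 315.1 = 1516.66
ΣP(Q1 2017)Q(Q1 2017) = 26.81×19 + 1.18×385 + 1.08×274 = 509.39 + 454.3 + 295.92 = 1259.61
L = 1516.66 / 1259.61 × 100 = 120.4071
Paasche component (current-period weights):
ΣP(Q2 2017)Q(Q2 2017) = 32.44×22 + 1.52×484 + 1.15×320 = 713.68 + 735.68 + 368 = 1817.36
ΣP(Q1 2017)Q(Q2 2017) = 26.81×22 + 1.18×484 + 1.08×320 = 589.82 + 571.12 + 345.6 = 1506.54
P = 1817.36 / 1506.54 × 100 = 120.6314
Fisher = √(L × P) = √(120.4071 × 120.6314) = 120.5192

120.52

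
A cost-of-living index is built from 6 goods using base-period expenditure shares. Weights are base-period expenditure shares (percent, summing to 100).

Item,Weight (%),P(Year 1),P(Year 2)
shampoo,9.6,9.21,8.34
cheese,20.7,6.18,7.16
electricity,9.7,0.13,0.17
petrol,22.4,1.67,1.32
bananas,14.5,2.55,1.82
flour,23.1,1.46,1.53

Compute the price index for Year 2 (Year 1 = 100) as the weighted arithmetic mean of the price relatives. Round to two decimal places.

shampoo: 9.6 × (8.34/9.21) = 9.6 × 0.905537 = 8.6932
cheese: 20.7 × (7.16/6.18) = 20.7 × 1.158576 = 23.9825
electricity: 9.7 × (0.17/0.13) = 9.7 × 1.307692 = 12.6846
petrol: 22.4 × (1.32/1.67) = 22.4 × 0.790419 = 17.7054
bananas: 14.5 × (1.82/2.55) = 14.5 × 0.713725 = 10.3490
flour: 23.1 × (1.53/1.46) = 23.1 × 1.047945 = 24.2075
Index = Σ wᵢ·(p₁ᵢ/p₀ᵢ) = 8.6932 + 23.9825 + 12.6846 + 17.7054 + 10.3490 + 24.2075 = 97.6222

97.62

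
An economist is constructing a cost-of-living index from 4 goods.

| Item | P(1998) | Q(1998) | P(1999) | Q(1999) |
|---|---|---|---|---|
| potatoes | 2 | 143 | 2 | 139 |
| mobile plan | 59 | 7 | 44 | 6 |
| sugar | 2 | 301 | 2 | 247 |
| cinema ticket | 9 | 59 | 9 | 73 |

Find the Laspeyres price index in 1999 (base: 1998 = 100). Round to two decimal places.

94.27

Laspeyres price index uses base-period quantities as weights.
ΣP(1999)·Q(1998) = 2×143 + 44×7 + 2×301 + 9×59 = 286 + 308 + 602 + 531 = 1727
ΣP(1998)·Q(1998) = 2×143 + 59×7 + 2×301 + 9×59 = 286 + 413 + 602 + 531 = 1832
Index = 1727 / 1832 × 100 = 94.2686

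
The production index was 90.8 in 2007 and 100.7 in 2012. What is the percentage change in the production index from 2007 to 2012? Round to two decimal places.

Change = (100.7 − 90.8) / 90.8 × 100
       = 9.9 / 90.8 × 100 = 10.9031%

10.90%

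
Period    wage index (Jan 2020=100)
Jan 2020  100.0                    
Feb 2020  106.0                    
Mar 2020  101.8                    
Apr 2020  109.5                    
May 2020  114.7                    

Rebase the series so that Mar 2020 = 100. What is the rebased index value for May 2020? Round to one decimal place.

Rebased(May 2020) = 114.7 / 101.8 × 100 = 112.6719

112.7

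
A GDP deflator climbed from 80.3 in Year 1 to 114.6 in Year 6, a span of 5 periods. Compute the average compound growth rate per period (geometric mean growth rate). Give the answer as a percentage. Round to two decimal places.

7.37%

Growth factor = (114.6/80.3)^(1/5) = (1.427148)^(1/5) = 1.073727
Growth rate = 1.073727 − 1 = 0.073727 = 7.3727%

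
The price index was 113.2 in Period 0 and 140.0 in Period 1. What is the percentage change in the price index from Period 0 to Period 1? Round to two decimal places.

23.67%

Change = (140.0 − 113.2) / 113.2 × 100
       = 26.8 / 113.2 × 100 = 23.6749%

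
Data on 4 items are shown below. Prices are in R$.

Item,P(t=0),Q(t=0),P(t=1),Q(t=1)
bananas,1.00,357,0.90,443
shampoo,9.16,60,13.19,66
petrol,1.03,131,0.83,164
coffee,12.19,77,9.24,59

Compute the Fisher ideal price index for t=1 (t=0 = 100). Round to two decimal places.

Laspeyres component (base-period weights):
ΣP(t=1)Q(t=0) = 0.90×357 + 13.19×60 + 0.83×131 + 9.24×77 = 321.3 + 791.4 + 108.73 + 711.48 = 1932.91
ΣP(t=0)Q(t=0) = 1.00×357 + 9.16×60 + 1.03×131 + 12.19×77 = 357 + 549.6 + 134.93 + 938.63 = 1980.16
L = 1932.91 / 1980.16 × 100 = 97.6138
Paasche component (current-period weights):
ΣP(t=1)Q(t=1) = 0.90×443 + 13.19×66 + 0.83×164 + 9.24×59 = 398.7 + 870.54 + 136.12 + 545.16 = 1950.52
ΣP(t=0)Q(t=1) = 1.00×443 + 9.16×66 + 1.03×164 + 12.19×59 = 443 + 604.56 + 168.92 + 719.21 = 1935.69
P = 1950.52 / 1935.69 × 100 = 100.7661
Fisher = √(L × P) = √(97.6138 × 100.7661) = 99.1775

99.18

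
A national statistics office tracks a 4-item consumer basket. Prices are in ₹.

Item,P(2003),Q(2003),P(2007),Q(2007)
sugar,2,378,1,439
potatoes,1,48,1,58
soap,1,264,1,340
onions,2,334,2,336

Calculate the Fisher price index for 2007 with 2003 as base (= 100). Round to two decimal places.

Laspeyres component (base-period weights):
ΣP(2007)Q(2003) = 1×378 + 1×48 + 1×264 + 2×334 = 378 + 48 + 264 + 668 = 1358
ΣP(2003)Q(2003) = 2×378 + 1×48 + 1×264 + 2×334 = 756 + 48 + 264 + 668 = 1736
L = 1358 / 1736 × 100 = 78.2258
Paasche component (current-period weights):
ΣP(2007)Q(2007) = 1×439 + 1×58 + 1×340 + 2×336 = 439 + 58 + 340 + 672 = 1509
ΣP(2003)Q(2007) = 2×439 + 1×58 + 1×340 + 2×336 = 878 + 58 + 340 + 672 = 1948
P = 1509 / 1948 × 100 = 77.4641
Fisher = √(L × P) = √(78.2258 × 77.4641) = 77.8440

77.84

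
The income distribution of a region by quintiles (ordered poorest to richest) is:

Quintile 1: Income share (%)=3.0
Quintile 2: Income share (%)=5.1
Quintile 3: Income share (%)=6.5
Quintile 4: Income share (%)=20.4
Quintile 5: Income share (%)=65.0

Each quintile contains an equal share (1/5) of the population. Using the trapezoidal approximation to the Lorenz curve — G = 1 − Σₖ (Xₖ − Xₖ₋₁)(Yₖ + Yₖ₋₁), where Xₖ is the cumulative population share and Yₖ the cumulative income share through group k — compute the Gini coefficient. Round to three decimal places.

Cumulative income shares Yₖ: 0.0300, 0.0810, 0.1460, 0.3500, 1.0000
Σ (Xₖ−Xₖ₋₁)(Yₖ+Yₖ₋₁) = (1/5)(0.0300+0.0000) + (1/5)(0.0810+0.0300) + (1/5)(0.1460+0.0810) + (1/5)(0.3500+0.1460) + (1/5)(1.0000+0.3500)
  = 0.0060 + 0.0222 + 0.0454 + 0.0992 + 0.2700 = 0.4428
G = 1 − 0.4428 = 0.5572

0.557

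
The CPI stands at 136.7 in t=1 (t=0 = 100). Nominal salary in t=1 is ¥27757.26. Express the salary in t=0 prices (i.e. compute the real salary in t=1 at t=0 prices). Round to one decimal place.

20305.2

Real = Nominal ÷ (Index/100) = 27757.26 ÷ (136.7/100)
     = 27757.26 ÷ 1.367 = 20305.2377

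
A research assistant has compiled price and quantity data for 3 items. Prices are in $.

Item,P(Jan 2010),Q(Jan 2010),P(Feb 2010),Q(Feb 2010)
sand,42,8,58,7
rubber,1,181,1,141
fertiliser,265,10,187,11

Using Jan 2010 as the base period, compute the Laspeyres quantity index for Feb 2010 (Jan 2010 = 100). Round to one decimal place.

Laspeyres quantity index uses base-period prices as weights.
ΣP(Jan 2010)·Q(Feb 2010) = 42×7 + 1×141 + 265×11 = 294 + 141 + 2915 = 3350
ΣP(Jan 2010)·Q(Jan 2010) = 42×8 + 1×181 + 265×10 = 336 + 181 + 2650 = 3167
Index = 3350 / 3167 × 100 = 105.7783

105.8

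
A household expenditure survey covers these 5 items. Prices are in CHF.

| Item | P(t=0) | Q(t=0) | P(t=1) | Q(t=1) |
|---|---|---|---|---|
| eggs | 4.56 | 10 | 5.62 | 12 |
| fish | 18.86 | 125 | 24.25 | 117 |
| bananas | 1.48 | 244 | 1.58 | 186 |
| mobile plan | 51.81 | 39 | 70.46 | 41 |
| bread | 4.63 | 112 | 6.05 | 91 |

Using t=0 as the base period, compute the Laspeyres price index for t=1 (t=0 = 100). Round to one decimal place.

130.1

Laspeyres price index uses base-period quantities as weights.
ΣP(t=1)·Q(t=0) = 5.62×10 + 24.25×125 + 1.58×244 + 70.46×39 + 6.05×112 = 56.2 + 3031.25 + 385.52 + 2747.94 + 677.6 = 6898.51
ΣP(t=0)·Q(t=0) = 4.56×10 + 18.86×125 + 1.48×244 + 51.81×39 + 4.63×112 = 45.6 + 2357.5 + 361.12 + 2020.59 + 518.56 = 5303.37
Index = 6898.51 / 5303.37 × 100 = 130.0779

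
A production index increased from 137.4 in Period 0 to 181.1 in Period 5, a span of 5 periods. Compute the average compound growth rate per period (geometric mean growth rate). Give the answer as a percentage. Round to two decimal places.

5.68%

Growth factor = (181.1/137.4)^(1/5) = (1.318049)^(1/5) = 1.056784
Growth rate = 1.056784 − 1 = 0.056784 = 5.6784%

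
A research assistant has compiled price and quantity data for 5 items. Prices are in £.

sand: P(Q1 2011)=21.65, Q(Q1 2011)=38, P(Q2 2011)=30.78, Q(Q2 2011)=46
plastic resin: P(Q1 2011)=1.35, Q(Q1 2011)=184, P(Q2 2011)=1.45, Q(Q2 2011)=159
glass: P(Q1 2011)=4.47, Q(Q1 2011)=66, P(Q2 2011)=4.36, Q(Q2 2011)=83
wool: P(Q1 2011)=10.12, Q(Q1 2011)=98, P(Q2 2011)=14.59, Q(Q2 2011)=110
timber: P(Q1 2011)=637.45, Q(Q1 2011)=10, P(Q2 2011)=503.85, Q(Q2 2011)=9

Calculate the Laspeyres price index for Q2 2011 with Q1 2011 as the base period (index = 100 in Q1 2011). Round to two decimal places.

93.82

Laspeyres price index uses base-period quantities as weights.
ΣP(Q2 2011)·Q(Q1 2011) = 30.78×38 + 1.45×184 + 4.36×66 + 14.59×98 + 503.85×10 = 1169.64 + 266.8 + 287.76 + 1429.82 + 5038.5 = 8192.52
ΣP(Q1 2011)·Q(Q1 2011) = 21.65×38 + 1.35×184 + 4.47×66 + 10.12×98 + 637.45×10 = 822.7 + 248.4 + 295.02 + 991.76 + 6374.5 = 8732.38
Index = 8192.52 / 8732.38 × 100 = 93.8177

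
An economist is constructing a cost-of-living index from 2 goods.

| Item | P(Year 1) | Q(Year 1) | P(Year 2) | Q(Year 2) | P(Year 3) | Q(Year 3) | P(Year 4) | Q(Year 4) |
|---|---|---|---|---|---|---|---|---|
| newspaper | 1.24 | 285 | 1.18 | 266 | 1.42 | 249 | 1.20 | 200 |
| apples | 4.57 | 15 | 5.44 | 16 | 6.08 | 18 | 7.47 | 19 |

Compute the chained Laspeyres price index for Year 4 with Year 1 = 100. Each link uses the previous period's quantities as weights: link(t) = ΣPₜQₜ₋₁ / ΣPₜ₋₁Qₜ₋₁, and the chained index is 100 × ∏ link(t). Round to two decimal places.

Link Year 1→Year 2:
ΣP(Year 2)Q(Year 1) = 1.18×285 + 5.44×15 = 336.3 + 81.6 = 417.9
ΣP(Year 1)Q(Year 1) = 1.24×285 + 4.57×15 = 353.4 + 68.55 = 421.95
link = 417.9/421.95 = 0.990402
Link Year 2→Year 3:
ΣP(Year 3)Q(Year 2) = 1.42×266 + 6.08×16 = 377.72 + 97.28 = 475
ΣP(Year 2)Q(Year 2) = 1.18×266 + 5.44×16 = 313.88 + 87.04 = 400.92
link = 475/400.92 = 1.184775
Link Year 3→Year 4:
ΣP(Year 4)Q(Year 3) = 1.20×249 + 7.47×18 = 298.8 + 134.46 = 433.26
ΣP(Year 3)Q(Year 3) = 1.42×249 + 6.08×18 = 353.58 + 109.44 = 463.02
link = 433.26/463.02 = 0.935726
Chained index = 100 × 0.990402 × 1.184775 × 0.935726 = 109.7984

109.80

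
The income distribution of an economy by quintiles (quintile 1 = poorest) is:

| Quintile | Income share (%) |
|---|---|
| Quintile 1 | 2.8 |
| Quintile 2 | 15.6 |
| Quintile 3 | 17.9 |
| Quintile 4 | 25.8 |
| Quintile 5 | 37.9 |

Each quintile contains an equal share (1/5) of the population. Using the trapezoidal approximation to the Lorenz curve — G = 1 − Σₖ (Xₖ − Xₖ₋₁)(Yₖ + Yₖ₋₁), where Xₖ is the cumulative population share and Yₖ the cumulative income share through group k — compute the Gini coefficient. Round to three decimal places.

0.322

Cumulative income shares Yₖ: 0.0280, 0.1840, 0.3630, 0.6210, 1.0000
Σ (Xₖ−Xₖ₋₁)(Yₖ+Yₖ₋₁) = (1/5)(0.0280+0.0000) + (1/5)(0.1840+0.0280) + (1/5)(0.3630+0.1840) + (1/5)(0.6210+0.3630) + (1/5)(1.0000+0.6210)
  = 0.0056 + 0.0424 + 0.1094 + 0.1968 + 0.3242 = 0.6784
G = 1 − 0.6784 = 0.3216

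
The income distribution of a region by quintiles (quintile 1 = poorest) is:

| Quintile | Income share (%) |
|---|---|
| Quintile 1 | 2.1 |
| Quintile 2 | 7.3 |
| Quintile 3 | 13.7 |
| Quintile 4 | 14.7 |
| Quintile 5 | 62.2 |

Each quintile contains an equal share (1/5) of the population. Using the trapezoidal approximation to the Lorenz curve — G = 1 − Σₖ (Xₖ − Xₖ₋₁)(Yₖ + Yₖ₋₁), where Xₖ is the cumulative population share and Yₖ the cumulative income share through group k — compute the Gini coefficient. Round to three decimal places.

0.510

Cumulative income shares Yₖ: 0.0210, 0.0940, 0.2310, 0.3780, 1.0000
Σ (Xₖ−Xₖ₋₁)(Yₖ+Yₖ₋₁) = (1/5)(0.0210+0.0000) + (1/5)(0.0940+0.0210) + (1/5)(0.2310+0.0940) + (1/5)(0.3780+0.2310) + (1/5)(1.0000+0.3780)
  = 0.0042 + 0.0230 + 0.0650 + 0.1218 + 0.2756 = 0.4896
G = 1 − 0.4896 = 0.5104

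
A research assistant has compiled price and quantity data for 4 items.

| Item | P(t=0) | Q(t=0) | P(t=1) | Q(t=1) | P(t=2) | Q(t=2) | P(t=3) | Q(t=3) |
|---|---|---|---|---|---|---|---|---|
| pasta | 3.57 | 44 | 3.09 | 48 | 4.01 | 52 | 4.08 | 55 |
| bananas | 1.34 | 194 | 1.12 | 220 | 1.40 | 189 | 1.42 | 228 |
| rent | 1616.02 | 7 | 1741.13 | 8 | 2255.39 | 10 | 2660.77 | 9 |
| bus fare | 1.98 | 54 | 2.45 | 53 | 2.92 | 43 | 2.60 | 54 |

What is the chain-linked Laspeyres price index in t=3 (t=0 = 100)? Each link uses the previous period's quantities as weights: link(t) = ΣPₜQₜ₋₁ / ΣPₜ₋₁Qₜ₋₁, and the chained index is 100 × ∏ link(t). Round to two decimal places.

162.74

Link t=0→t=1:
ΣP(t=1)Q(t=0) = 3.09×44 + 1.12×194 + 1741.13×7 + 2.45×54 = 135.96 + 217.28 + 12187.91 + 132.3 = 12673.45
ΣP(t=0)Q(t=0) = 3.57×44 + 1.34×194 + 1616.02×7 + 1.98×54 = 157.08 + 259.96 + 11312.14 + 106.92 = 11836.1
link = 12673.45/11836.1 = 1.070745
Link t=1→t=2:
ΣP(t=2)Q(t=1) = 4.01×48 + 1.40×220 + 2255.39×8 + 2.92×53 = 192.48 + 308 + 18043.12 + 154.76 = 18698.36
ΣP(t=1)Q(t=1) = 3.09×48 + 1.12×220 + 1741.13×8 + 2.45×53 = 148.32 + 246.4 + 13929.04 + 129.85 = 14453.61
link = 18698.36/14453.61 = 1.293681
Link t=2→t=3:
ΣP(t=3)Q(t=2) = 4.08×52 + 1.42×189 + 2660.77×10 + 2.60×43 = 212.16 + 268.38 + 26607.7 + 111.8 = 27200.04
ΣP(t=2)Q(t=2) = 4.01×52 + 1.40×189 + 2255.39×10 + 2.92×43 = 208.52 + 264.6 + 22553.9 + 125.56 = 23152.58
link = 27200.04/23152.58 = 1.174817
Chained index = 100 × 1.070745 × 1.293681 × 1.174817 = 162.7360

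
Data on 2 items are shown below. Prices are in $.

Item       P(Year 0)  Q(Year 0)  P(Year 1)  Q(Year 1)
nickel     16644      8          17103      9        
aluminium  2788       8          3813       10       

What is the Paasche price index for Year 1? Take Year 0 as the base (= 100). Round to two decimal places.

108.09

Paasche price index uses current-period quantities as weights.
ΣP(Year 1)·Q(Year 1) = 17103×9 + 3813×10 = 153927 + 38130 = 192057
ΣP(Year 0)·Q(Year 1) = 16644×9 + 2788×10 = 149796 + 27880 = 177676
Index = 192057 / 177676 × 100 = 108.0939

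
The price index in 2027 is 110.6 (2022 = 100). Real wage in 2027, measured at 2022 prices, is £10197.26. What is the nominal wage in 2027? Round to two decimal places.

11278.17

Nominal = Real × (Index/100) = 10197.26 × (110.6/100)
        = 10197.26 × 1.106 = 11278.1696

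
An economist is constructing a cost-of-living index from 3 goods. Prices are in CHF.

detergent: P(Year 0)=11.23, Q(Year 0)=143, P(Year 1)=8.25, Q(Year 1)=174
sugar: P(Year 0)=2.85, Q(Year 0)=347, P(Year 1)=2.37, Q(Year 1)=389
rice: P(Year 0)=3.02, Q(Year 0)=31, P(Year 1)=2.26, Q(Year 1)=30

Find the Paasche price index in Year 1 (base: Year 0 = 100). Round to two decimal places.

76.91

Paasche price index uses current-period quantities as weights.
ΣP(Year 1)·Q(Year 1) = 8.25×174 + 2.37×389 + 2.26×30 = 1435.5 + 921.93 + 67.8 = 2425.23
ΣP(Year 0)·Q(Year 1) = 11.23×174 + 2.85×389 + 3.02×30 = 1954.02 + 1108.65 + 90.6 = 3153.27
Index = 2425.23 / 3153.27 × 100 = 76.9116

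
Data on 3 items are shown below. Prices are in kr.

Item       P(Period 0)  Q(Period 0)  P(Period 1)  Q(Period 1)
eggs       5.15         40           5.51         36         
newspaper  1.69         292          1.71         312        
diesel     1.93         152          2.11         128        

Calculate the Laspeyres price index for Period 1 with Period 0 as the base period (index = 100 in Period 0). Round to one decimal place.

104.8

Laspeyres price index uses base-period quantities as weights.
ΣP(Period 1)·Q(Period 0) = 5.51×40 + 1.71×292 + 2.11×152 = 220.4 + 499.32 + 320.72 = 1040.44
ΣP(Period 0)·Q(Period 0) = 5.15×40 + 1.69×292 + 1.93×152 = 206 + 493.48 + 293.36 = 992.84
Index = 1040.44 / 992.84 × 100 = 104.7943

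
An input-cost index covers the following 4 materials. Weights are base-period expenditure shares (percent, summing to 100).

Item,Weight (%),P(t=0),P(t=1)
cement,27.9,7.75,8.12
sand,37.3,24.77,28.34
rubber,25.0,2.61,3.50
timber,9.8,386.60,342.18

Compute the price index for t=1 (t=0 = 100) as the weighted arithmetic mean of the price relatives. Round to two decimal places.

cement: 27.9 × (8.12/7.75) = 27.9 × 1.047742 = 29.2320
sand: 37.3 × (28.34/24.77) = 37.3 × 1.144126 = 42.6759
rubber: 25.0 × (3.50/2.61) = 25.0 × 1.340996 = 33.5249
timber: 9.8 × (342.18/386.60) = 9.8 × 0.885101 = 8.6740
Index = Σ wᵢ·(p₁ᵢ/p₀ᵢ) = 29.2320 + 42.6759 + 33.5249 + 8.6740 = 114.1068

114.11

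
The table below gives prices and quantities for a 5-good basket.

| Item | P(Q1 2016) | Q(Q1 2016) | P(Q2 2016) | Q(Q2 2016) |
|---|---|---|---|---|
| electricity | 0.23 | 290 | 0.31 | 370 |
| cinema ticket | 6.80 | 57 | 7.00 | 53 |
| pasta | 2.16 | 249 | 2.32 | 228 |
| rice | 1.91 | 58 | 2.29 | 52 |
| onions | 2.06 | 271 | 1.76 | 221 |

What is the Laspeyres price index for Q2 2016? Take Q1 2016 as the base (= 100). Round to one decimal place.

100.9

Laspeyres price index uses base-period quantities as weights.
ΣP(Q2 2016)·Q(Q1 2016) = 0.31×290 + 7.00×57 + 2.32×249 + 2.29×58 + 1.76×271 = 89.9 + 399 + 577.68 + 132.82 + 476.96 = 1676.36
ΣP(Q1 2016)·Q(Q1 2016) = 0.23×290 + 6.80×57 + 2.16×249 + 1.91×58 + 2.06×271 = 66.7 + 387.6 + 537.84 + 110.78 + 558.26 = 1661.18
Index = 1676.36 / 1661.18 × 100 = 100.9138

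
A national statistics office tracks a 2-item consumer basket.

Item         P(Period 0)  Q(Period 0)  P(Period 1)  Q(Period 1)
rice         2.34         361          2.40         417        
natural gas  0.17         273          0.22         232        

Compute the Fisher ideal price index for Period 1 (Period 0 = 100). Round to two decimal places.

103.78

Laspeyres component (base-period weights):
ΣP(Period 1)Q(Period 0) = 2.40×361 + 0.22×273 = 866.4 + 60.06 = 926.46
ΣP(Period 0)Q(Period 0) = 2.34×361 + 0.17×273 = 844.74 + 46.41 = 891.15
L = 926.46 / 891.15 × 100 = 103.9623
Paasche component (current-period weights):
ΣP(Period 1)Q(Period 1) = 2.40×417 + 0.22×232 = 1000.8 + 51.04 = 1051.84
ΣP(Period 0)Q(Period 1) = 2.34×417 + 0.17×232 = 975.78 + 39.44 = 1015.22
P = 1051.84 / 1015.22 × 100 = 103.6071
Fisher = √(L × P) = √(103.9623 × 103.6071) = 103.7845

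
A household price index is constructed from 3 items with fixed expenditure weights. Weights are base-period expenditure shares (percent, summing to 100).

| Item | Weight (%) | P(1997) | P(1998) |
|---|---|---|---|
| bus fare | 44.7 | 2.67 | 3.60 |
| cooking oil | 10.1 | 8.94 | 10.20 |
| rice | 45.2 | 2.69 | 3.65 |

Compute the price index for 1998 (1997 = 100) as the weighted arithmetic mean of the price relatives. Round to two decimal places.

133.12

bus fare: 44.7 × (3.60/2.67) = 44.7 × 1.348315 = 60.2697
cooking oil: 10.1 × (10.20/8.94) = 10.1 × 1.140940 = 11.5235
rice: 45.2 × (3.65/2.69) = 45.2 × 1.356877 = 61.3309
Index = Σ wᵢ·(p₁ᵢ/p₀ᵢ) = 60.2697 + 11.5235 + 61.3309 = 133.1240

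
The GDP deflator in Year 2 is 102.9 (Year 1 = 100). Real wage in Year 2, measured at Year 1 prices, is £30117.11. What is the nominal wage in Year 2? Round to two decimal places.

30990.51

Nominal = Real × (Index/100) = 30117.11 × (102.9/100)
        = 30117.11 × 1.029 = 30990.5062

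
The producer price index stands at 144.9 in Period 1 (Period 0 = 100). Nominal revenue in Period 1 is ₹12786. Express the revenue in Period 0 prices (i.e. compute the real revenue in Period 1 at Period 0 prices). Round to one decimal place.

8824.0

Real = Nominal ÷ (Index/100) = 12786 ÷ (144.9/100)
     = 12786 ÷ 1.449 = 8824.0166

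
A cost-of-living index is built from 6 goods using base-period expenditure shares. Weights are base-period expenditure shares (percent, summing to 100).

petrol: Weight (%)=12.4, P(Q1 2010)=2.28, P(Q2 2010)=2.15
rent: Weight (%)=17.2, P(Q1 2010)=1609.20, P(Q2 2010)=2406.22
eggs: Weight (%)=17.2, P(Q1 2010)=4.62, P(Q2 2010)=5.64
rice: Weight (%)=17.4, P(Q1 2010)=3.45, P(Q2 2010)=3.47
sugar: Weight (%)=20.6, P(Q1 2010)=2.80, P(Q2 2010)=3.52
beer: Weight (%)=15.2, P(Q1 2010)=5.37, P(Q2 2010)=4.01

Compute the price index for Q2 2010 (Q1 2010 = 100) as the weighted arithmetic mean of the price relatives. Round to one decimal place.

113.2

petrol: 12.4 × (2.15/2.28) = 12.4 × 0.942982 = 11.6930
rent: 17.2 × (2406.22/1609.20) = 17.2 × 1.495290 = 25.7190
eggs: 17.2 × (5.64/4.62) = 17.2 × 1.220779 = 20.9974
rice: 17.4 × (3.47/3.45) = 17.4 × 1.005797 = 17.5009
sugar: 20.6 × (3.52/2.80) = 20.6 × 1.257143 = 25.8971
beer: 15.2 × (4.01/5.37) = 15.2 × 0.746741 = 11.3505
Index = Σ wᵢ·(p₁ᵢ/p₀ᵢ) = 11.6930 + 25.7190 + 20.9974 + 17.5009 + 25.8971 + 11.3505 = 113.1578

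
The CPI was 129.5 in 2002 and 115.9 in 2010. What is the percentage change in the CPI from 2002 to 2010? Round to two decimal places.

Change = (115.9 − 129.5) / 129.5 × 100
       = -13.6 / 129.5 × 100 = -10.5019%

-10.50%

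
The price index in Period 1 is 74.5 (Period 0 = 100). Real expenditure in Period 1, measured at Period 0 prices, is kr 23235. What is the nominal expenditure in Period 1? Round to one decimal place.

Nominal = Real × (Index/100) = 23235 × (74.5/100)
        = 23235 × 0.745 = 17310.0750

17310.1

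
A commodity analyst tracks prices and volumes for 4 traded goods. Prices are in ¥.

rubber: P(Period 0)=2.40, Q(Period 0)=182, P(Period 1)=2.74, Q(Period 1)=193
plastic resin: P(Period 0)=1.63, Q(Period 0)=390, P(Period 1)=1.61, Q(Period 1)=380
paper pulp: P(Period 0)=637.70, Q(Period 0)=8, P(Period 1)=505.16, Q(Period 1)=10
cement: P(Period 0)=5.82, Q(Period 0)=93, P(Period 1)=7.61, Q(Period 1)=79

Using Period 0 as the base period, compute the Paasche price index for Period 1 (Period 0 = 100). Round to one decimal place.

Paasche price index uses current-period quantities as weights.
ΣP(Period 1)·Q(Period 1) = 2.74×193 + 1.61×380 + 505.16×10 + 7.61×79 = 528.82 + 611.8 + 5051.6 + 601.19 = 6793.41
ΣP(Period 0)·Q(Period 1) = 2.40×193 + 1.63×380 + 637.70×10 + 5.82×79 = 463.2 + 619.4 + 6377 + 459.78 = 7919.38
Index = 6793.41 / 7919.38 × 100 = 85.7821

85.8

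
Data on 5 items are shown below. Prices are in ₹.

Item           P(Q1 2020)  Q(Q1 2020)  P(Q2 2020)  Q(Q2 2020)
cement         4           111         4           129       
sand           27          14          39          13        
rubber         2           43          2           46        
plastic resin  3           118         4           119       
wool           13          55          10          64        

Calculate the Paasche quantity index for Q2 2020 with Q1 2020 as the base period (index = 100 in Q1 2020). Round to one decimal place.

106.3

Paasche quantity index uses current-period prices as weights.
ΣP(Q2 2020)·Q(Q2 2020) = 4×129 + 39×13 + 2×46 + 4×119 + 10×64 = 516 + 507 + 92 + 476 + 640 = 2231
ΣP(Q2 2020)·Q(Q1 2020) = 4×111 + 39×14 + 2×43 + 4×118 + 10×55 = 444 + 546 + 86 + 472 + 550 = 2098
Index = 2231 / 2098 × 100 = 106.3394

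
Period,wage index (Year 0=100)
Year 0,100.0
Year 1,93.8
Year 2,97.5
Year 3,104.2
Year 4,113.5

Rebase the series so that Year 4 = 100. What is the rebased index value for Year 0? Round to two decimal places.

88.11

Rebased(Year 0) = 100.0 / 113.5 × 100 = 88.1057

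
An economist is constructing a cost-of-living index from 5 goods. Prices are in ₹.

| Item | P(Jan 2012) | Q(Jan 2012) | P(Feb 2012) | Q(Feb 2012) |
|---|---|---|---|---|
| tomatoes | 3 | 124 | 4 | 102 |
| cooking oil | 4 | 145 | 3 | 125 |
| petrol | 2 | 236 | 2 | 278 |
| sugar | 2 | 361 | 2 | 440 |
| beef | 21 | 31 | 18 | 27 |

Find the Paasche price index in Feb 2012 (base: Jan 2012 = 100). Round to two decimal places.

96.30

Paasche price index uses current-period quantities as weights.
ΣP(Feb 2012)·Q(Feb 2012) = 4×102 + 3×125 + 2×278 + 2×440 + 18×27 = 408 + 375 + 556 + 880 + 486 = 2705
ΣP(Jan 2012)·Q(Feb 2012) = 3×102 + 4×125 + 2×278 + 2×440 + 21×27 = 306 + 500 + 556 + 880 + 567 = 2809
Index = 2705 / 2809 × 100 = 96.2976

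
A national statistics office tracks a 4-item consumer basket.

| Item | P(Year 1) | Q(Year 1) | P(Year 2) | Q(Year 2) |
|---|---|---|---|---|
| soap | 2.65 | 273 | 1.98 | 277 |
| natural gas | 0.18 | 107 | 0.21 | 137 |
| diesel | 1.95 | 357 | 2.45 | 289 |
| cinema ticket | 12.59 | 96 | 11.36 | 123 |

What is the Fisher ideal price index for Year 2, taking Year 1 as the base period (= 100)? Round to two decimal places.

Laspeyres component (base-period weights):
ΣP(Year 2)Q(Year 1) = 1.98×273 + 0.21×107 + 2.45×357 + 11.36×96 = 540.54 + 22.47 + 874.65 + 1090.56 = 2528.22
ΣP(Year 1)Q(Year 1) = 2.65×273 + 0.18×107 + 1.95×357 + 12.59×96 = 723.45 + 19.26 + 696.15 + 1208.64 = 2647.5
L = 2528.22 / 2647.5 × 100 = 95.4946
Paasche component (current-period weights):
ΣP(Year 2)Q(Year 2) = 1.98×277 + 0.21×137 + 2.45×289 + 11.36×123 = 548.46 + 28.77 + 708.05 + 1397.28 = 2682.56
ΣP(Year 1)Q(Year 2) = 2.65×277 + 0.18×137 + 1.95×289 + 12.59×123 = 734.05 + 24.66 + 563.55 + 1548.57 = 2870.83
P = 2682.56 / 2870.83 × 100 = 93.4420
Fisher = √(L × P) = √(95.4946 × 93.4420) = 94.4627

94.46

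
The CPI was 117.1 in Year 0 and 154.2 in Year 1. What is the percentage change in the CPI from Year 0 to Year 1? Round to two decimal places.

Change = (154.2 − 117.1) / 117.1 × 100
       = 37.1 / 117.1 × 100 = 31.6823%

31.68%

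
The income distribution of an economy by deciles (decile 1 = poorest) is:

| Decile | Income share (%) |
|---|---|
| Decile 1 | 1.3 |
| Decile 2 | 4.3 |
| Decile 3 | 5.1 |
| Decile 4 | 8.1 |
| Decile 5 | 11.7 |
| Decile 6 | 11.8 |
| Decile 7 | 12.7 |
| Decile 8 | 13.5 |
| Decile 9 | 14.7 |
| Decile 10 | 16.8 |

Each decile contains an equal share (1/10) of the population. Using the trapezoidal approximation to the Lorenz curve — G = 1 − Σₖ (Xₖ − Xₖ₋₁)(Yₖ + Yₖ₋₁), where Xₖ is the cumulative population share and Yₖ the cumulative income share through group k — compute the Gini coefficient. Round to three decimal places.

Cumulative income shares Yₖ: 0.0130, 0.0560, 0.1070, 0.1880, 0.3050, 0.4230, 0.5500, 0.6850, 0.8320, 1.0000
Σ (Xₖ−Xₖ₋₁)(Yₖ+Yₖ₋₁) = (1/10)(0.0130+0.0000) + (1/10)(0.0560+0.0130) + (1/10)(0.1070+0.0560) + (1/10)(0.1880+0.1070) + (1/10)(0.3050+0.1880) + (1/10)(0.4230+0.3050) + (1/10)(0.5500+0.4230) + (1/10)(0.6850+0.5500) + (1/10)(0.8320+0.6850) + (1/10)(1.0000+0.8320)
  = 0.0013 + 0.0069 + 0.0163 + 0.0295 + 0.0493 + 0.0728 + 0.0973 + 0.1235 + 0.1517 + 0.1832 = 0.7318
G = 1 − 0.7318 = 0.2682

0.268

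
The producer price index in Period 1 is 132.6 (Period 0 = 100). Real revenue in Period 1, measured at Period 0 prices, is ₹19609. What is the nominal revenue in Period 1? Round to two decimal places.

Nominal = Real × (Index/100) = 19609 × (132.6/100)
        = 19609 × 1.326 = 26001.5340

26001.53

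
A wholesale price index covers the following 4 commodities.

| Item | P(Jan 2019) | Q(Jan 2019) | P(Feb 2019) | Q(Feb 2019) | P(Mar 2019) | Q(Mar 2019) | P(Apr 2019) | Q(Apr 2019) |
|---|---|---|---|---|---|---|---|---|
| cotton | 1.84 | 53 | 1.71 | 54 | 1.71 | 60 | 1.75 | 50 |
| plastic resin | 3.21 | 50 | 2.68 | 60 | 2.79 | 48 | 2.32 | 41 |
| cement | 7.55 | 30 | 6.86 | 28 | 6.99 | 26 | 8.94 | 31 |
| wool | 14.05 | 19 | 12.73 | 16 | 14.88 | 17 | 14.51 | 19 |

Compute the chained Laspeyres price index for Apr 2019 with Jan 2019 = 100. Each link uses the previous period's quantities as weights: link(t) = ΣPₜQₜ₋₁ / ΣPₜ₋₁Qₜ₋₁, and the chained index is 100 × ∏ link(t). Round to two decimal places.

99.07

Link Jan 2019→Feb 2019:
ΣP(Feb 2019)Q(Jan 2019) = 1.71×53 + 2.68×50 + 6.86×30 + 12.73×19 = 90.63 + 134 + 205.8 + 241.87 = 672.3
ΣP(Jan 2019)Q(Jan 2019) = 1.84×53 + 3.21×50 + 7.55×30 + 14.05×19 = 97.52 + 160.5 + 226.5 + 266.95 = 751.47
link = 672.3/751.47 = 0.894646
Link Feb 2019→Mar 2019:
ΣP(Mar 2019)Q(Feb 2019) = 1.71×54 + 2.79×60 + 6.99×28 + 14.88×16 = 92.34 + 167.4 + 195.72 + 238.08 = 693.54
ΣP(Feb 2019)Q(Feb 2019) = 1.71×54 + 2.68×60 + 6.86×28 + 12.73×16 = 92.34 + 160.8 + 192.08 + 203.68 = 648.9
link = 693.54/648.9 = 1.068793
Link Mar 2019→Apr 2019:
ΣP(Apr 2019)Q(Mar 2019) = 1.75×60 + 2.32×48 + 8.94×26 + 14.51×17 = 105 + 111.36 + 232.44 + 246.67 = 695.47
ΣP(Mar 2019)Q(Mar 2019) = 1.71×60 + 2.79×48 + 6.99×26 + 14.88×17 = 102.6 + 133.92 + 181.74 + 252.96 = 671.22
link = 695.47/671.22 = 1.036128
Chained index = 100 × 0.894646 × 1.068793 × 1.036128 = 99.0738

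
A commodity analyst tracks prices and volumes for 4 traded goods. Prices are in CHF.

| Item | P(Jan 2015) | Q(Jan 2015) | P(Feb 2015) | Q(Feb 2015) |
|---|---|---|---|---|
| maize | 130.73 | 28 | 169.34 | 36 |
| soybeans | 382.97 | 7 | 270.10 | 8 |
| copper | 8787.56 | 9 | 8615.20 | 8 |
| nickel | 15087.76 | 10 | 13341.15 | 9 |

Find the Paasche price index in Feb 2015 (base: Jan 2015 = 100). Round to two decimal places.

92.23

Paasche price index uses current-period quantities as weights.
ΣP(Feb 2015)·Q(Feb 2015) = 169.34×36 + 270.10×8 + 8615.20×8 + 13341.15×9 = 6096.24 + 2160.8 + 68921.6 + 120070.35 = 197248.99
ΣP(Jan 2015)·Q(Feb 2015) = 130.73×36 + 382.97×8 + 8787.56×8 + 15087.76×9 = 4706.28 + 3063.76 + 70300.48 + 135789.84 = 213860.36
Index = 197248.99 / 213860.36 × 100 = 92.2326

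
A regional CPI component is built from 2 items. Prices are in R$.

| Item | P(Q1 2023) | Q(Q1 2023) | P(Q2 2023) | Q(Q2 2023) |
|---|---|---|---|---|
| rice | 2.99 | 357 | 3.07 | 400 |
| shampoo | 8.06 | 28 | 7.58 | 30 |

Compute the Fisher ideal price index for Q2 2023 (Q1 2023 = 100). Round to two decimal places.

101.20

Laspeyres component (base-period weights):
ΣP(Q2 2023)Q(Q1 2023) = 3.07×357 + 7.58×28 = 1095.99 + 212.24 = 1308.23
ΣP(Q1 2023)Q(Q1 2023) = 2.99×357 + 8.06×28 = 1067.43 + 225.68 = 1293.11
L = 1308.23 / 1293.11 × 100 = 101.1693
Paasche component (current-period weights):
ΣP(Q2 2023)Q(Q2 2023) = 3.07×400 + 7.58×30 = 1228 + 227.4 = 1455.4
ΣP(Q1 2023)Q(Q2 2023) = 2.99×400 + 8.06×30 = 1196 + 241.8 = 1437.8
P = 1455.4 / 1437.8 × 100 = 101.2241
Fisher = √(L × P) = √(101.1693 × 101.2241) = 101.1967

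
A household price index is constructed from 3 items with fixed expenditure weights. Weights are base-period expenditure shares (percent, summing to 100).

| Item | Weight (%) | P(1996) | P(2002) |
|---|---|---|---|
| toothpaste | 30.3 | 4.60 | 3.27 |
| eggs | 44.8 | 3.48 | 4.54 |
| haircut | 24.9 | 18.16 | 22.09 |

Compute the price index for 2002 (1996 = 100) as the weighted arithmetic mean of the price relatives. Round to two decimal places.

110.27

toothpaste: 30.3 × (3.27/4.60) = 30.3 × 0.710870 = 21.5393
eggs: 44.8 × (4.54/3.48) = 44.8 × 1.304598 = 58.4460
haircut: 24.9 × (22.09/18.16) = 24.9 × 1.216410 = 30.2886
Index = Σ wᵢ·(p₁ᵢ/p₀ᵢ) = 21.5393 + 58.4460 + 30.2886 = 110.2739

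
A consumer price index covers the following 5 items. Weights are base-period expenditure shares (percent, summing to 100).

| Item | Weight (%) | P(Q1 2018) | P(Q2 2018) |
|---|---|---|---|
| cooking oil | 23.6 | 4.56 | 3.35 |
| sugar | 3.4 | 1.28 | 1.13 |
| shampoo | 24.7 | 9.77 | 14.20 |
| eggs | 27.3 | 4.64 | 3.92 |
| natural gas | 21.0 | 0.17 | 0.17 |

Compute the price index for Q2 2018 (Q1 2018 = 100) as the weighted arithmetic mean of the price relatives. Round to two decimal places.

cooking oil: 23.6 × (3.35/4.56) = 23.6 × 0.734649 = 17.3377
sugar: 3.4 × (1.13/1.28) = 3.4 × 0.882812 = 3.0016
shampoo: 24.7 × (14.20/9.77) = 24.7 × 1.453429 = 35.8997
eggs: 27.3 × (3.92/4.64) = 27.3 × 0.844828 = 23.0638
natural gas: 21.0 × (0.17/0.17) = 21.0 × 1.000000 = 21.0000
Index = Σ wᵢ·(p₁ᵢ/p₀ᵢ) = 17.3377 + 3.0016 + 35.8997 + 23.0638 + 21.0000 = 100.3028

100.30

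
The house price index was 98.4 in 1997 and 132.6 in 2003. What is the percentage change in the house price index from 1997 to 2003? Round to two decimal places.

Change = (132.6 − 98.4) / 98.4 × 100
       = 34.2 / 98.4 × 100 = 34.7561%

34.76%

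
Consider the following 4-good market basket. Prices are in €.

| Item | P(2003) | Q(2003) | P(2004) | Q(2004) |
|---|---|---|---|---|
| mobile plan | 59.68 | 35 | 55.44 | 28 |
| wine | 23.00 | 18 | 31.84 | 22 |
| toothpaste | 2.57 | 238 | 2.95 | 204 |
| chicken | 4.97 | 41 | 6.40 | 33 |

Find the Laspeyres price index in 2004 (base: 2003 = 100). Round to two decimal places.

104.82

Laspeyres price index uses base-period quantities as weights.
ΣP(2004)·Q(2003) = 55.44×35 + 31.84×18 + 2.95×238 + 6.40×41 = 1940.4 + 573.12 + 702.1 + 262.4 = 3478.02
ΣP(2003)·Q(2003) = 59.68×35 + 23.00×18 + 2.57×238 + 4.97×41 = 2088.8 + 414 + 611.66 + 203.77 = 3318.23
Index = 3478.02 / 3318.23 × 100 = 104.8155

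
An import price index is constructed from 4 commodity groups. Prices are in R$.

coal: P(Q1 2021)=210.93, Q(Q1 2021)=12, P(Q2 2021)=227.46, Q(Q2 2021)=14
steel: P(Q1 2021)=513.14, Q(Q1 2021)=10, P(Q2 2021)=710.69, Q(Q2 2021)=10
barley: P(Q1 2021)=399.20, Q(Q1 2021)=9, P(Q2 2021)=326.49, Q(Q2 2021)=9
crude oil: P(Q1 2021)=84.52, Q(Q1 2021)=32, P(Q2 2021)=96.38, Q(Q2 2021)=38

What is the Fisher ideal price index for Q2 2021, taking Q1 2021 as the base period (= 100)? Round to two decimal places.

113.53

Laspeyres component (base-period weights):
ΣP(Q2 2021)Q(Q1 2021) = 227.46×12 + 710.69×10 + 326.49×9 + 96.38×32 = 2729.52 + 7106.9 + 2938.41 + 3084.16 = 15858.99
ΣP(Q1 2021)Q(Q1 2021) = 210.93×12 + 513.14×10 + 399.20×9 + 84.52×32 = 2531.16 + 5131.4 + 3592.8 + 2704.64 = 13960
L = 15858.99 / 13960 × 100 = 113.6031
Paasche component (current-period weights):
ΣP(Q2 2021)Q(Q2 2021) = 227.46×14 + 710.69×10 + 326.49×9 + 96.38×38 = 3184.44 + 7106.9 + 2938.41 + 3662.44 = 16892.19
ΣP(Q1 2021)Q(Q2 2021) = 210.93×14 + 513.14×10 + 399.20×9 + 84.52×38 = 2953.02 + 5131.4 + 3592.8 + 3211.76 = 14888.98
P = 16892.19 / 14888.98 × 100 = 113.4543
Fisher = √(L × P) = √(113.6031 × 113.4543) = 113.5287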